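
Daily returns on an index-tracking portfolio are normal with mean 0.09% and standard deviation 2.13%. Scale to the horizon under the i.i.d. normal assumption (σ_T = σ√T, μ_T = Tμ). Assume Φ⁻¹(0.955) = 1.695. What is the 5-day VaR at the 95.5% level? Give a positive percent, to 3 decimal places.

7.623%

σ_{5d} = 2.13% × √5 = 4.763%; μ_{5d} = 5 × 0.09% = 0.450%.
VaR = −(0.450%) + 1.695 × 4.763% = 7.623%.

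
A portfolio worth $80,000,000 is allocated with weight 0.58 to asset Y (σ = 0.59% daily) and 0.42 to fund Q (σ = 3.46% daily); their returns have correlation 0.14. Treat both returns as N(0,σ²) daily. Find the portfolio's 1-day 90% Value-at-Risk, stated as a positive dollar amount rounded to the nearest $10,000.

$1,580,000

σ_p² = 0.58²·0.59² + 0.42²·3.46² + 2·0.14·0.58·0.42·0.59·3.46 = 2.3681 (%²).
σ_p = √2.3681 = 1.539%.
At 90%, z = 1.282.
VaR = 1.282 × 1.539% = 1.973%; on $80,000,000 that is $1,578,400.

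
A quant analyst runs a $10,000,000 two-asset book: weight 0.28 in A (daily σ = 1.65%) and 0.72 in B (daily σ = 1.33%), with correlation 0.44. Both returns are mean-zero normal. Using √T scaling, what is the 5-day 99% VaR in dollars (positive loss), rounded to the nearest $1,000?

$641,000

σ_p = √(0.28²·1.65² + 0.72²·1.33² + 2·0.44·0.28·0.72·1.65·1.33) = 1.233%.
σ_{5d} = 1.233% × √5 = 2.757%.
z(99%) = 2.326.
VaR = 2.326 × 2.757% = 6.413%; on $10,000,000 that is $641,300.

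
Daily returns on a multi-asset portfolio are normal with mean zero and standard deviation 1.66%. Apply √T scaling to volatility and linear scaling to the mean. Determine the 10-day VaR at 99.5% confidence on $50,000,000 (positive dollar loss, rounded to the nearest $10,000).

$6,760,000

At 99.5%, z = 2.576.
σ_{10d} = 1.66% × √10 = 5.249%.
VaR = 2.576 × 5.249% = 13.521%.
On $50,000,000: 0.13521 × $50,000,000 = $6,760,500.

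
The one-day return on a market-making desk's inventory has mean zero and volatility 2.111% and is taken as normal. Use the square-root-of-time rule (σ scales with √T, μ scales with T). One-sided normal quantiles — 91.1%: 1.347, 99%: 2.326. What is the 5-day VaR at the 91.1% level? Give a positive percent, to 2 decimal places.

6.36%

σ_{5d} = 2.111% × √5 = 4.720%.
VaR = 1.347 × 4.720% = 6.358%.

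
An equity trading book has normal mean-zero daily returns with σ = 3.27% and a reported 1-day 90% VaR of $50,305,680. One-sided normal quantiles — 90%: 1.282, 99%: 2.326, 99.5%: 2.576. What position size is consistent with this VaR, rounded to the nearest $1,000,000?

$1,200,000,000

VaR as a fraction of value: z·σ = 1.282 × 3.27% = 4.19214%.
Position = $50,305,680 / 0.0419214 = $1,200,000,000.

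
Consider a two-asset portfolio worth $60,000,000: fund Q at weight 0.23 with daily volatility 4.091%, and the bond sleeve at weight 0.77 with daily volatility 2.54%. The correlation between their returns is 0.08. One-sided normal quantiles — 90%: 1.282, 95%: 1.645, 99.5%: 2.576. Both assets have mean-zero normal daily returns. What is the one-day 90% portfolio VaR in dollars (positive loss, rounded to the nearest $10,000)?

$1,720,000

σ_p² = 0.23²·4.091² + 0.77²·2.54² + 2·0.08·0.23·0.77·4.091·2.54 = 5.0049 (%²).
σ_p = √5.0049 = 2.237%.
VaR = 1.282 × 2.237% = 2.868%; on $60,000,000 that is $1,720,800.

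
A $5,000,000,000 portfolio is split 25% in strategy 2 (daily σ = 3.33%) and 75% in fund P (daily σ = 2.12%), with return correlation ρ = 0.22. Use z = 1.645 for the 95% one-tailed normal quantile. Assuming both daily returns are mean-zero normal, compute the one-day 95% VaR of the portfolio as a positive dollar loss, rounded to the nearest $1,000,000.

σ_p² = 0.25²·3.33² + 0.75²·2.12² + 2·0.22·0.25·0.75·3.33·2.12 = 3.8036 (%²).
σ_p = √3.8036 = 1.950%.
VaR = 1.645 × 1.950% = 3.208%; on $5,000,000,000 that is $160,400,000.

$160,000,000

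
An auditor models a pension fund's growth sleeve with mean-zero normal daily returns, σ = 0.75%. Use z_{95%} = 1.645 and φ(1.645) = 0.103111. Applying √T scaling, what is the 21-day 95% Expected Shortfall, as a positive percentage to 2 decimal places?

7.09%

σ_{21d} = 0.75% × √21 = 3.437%.
ES multiplier = φ(z)/(1−α) = 0.103111/0.05 = 2.062.
ES = 3.437% × 2.062 = 7.087%.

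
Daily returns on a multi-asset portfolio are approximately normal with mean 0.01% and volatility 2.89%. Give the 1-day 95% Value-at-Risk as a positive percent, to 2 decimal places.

At 95% one-sided, z = 1.645.
VaR = −μ + z·σ = −(0.01%) + 1.645 × 2.89% = 4.744%.

4.74%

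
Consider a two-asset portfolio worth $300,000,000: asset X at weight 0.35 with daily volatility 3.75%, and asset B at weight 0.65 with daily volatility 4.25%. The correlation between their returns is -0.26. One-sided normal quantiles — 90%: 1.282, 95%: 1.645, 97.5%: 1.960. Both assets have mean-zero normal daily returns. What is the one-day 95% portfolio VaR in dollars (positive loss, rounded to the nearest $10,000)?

$13,490,000

σ_p² = 0.35²·3.75² + 0.65²·4.25² + 2·-0.26·0.35·0.65·3.75·4.25 = 7.4687 (%²).
σ_p = √7.4687 = 2.733%.
VaR = 1.645 × 2.733% = 4.496%; on $300,000,000 that is $13,488,000.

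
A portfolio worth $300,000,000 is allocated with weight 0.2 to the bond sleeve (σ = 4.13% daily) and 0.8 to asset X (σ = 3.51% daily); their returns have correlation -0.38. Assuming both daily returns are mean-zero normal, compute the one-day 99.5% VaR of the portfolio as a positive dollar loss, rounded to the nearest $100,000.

$20,200,000

σ_p² = 0.2²·4.13² + 0.8²·3.51² + 2·-0.38·0.2·0.8·4.13·3.51 = 6.8044 (%²).
σ_p = √6.8044 = 2.609%.
At 99.5%, z = 2.576.
VaR = 2.576 × 2.609% = 6.721%; on $300,000,000 that is $20,163,000.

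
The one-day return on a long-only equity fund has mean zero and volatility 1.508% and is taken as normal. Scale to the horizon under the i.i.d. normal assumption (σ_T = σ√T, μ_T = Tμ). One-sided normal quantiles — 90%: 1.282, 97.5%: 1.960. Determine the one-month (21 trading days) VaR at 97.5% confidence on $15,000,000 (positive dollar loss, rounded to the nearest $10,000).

σ_{21d} = 1.508% × √21 = 6.911%.
VaR = 1.960 × 6.911% = 13.546%.
On $15,000,000: 0.13546 × $15,000,000 = $2,031,900.

$2,030,000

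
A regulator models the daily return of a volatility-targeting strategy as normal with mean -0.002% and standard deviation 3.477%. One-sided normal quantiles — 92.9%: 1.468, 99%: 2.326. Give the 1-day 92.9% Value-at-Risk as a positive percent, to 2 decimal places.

5.11%

VaR = −μ + z·σ = −(-0.002%) + 1.468 × 3.477% = 5.106%.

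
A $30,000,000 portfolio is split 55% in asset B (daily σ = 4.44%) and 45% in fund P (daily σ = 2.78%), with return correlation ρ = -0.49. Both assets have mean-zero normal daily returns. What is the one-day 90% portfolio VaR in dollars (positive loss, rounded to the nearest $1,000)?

σ_p² = 0.55²·4.44² + 0.45²·2.78² + 2·-0.49·0.55·0.45·4.44·2.78 = 4.5345 (%²).
σ_p = √4.5345 = 2.129%.
At 90%, z = 1.282.
VaR = 1.282 × 2.129% = 2.729%; on $30,000,000 that is $818,700.

$819,000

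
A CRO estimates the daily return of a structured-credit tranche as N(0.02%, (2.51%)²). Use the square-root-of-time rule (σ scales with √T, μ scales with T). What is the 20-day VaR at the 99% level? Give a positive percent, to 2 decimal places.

At 99%, z = 2.326.
σ_{20d} = 2.51% × √20 = 11.225%; μ_{20d} = 20 × 0.02% = 0.400%.
VaR = −(0.400%) + 2.326 × 11.225% = 25.709%.

25.71%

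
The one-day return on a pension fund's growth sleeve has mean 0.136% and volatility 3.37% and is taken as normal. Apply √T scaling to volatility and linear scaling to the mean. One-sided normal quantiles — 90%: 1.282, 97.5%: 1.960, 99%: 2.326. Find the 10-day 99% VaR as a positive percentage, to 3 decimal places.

23.428%

σ_{10d} = 3.37% × √10 = 10.657%; μ_{10d} = 10 × 0.136% = 1.360%.
VaR = −(1.360%) + 2.326 × 10.657% = 23.428%.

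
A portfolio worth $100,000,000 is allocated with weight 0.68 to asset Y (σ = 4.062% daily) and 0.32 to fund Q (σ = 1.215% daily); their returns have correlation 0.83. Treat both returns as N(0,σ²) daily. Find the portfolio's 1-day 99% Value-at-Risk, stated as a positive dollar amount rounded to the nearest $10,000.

$7,190,000

σ_p² = 0.68²·4.062² + 0.32²·1.215² + 2·0.83·0.68·0.32·4.062·1.215 = 9.5634 (%²).
σ_p = √9.5634 = 3.092%.
At 99%, z = 2.326.
VaR = 2.326 × 3.092% = 7.192%; on $100,000,000 that is $7,192,000.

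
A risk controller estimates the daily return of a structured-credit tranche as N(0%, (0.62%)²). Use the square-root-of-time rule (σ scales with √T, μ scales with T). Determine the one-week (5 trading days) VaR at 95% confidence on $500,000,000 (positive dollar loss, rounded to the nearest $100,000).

At 95%, z = 1.645.
σ_{5d} = 0.62% × √5 = 1.386%.
VaR = 1.645 × 1.386% = 2.280%.
On $500,000,000: 0.02280 × $500,000,000 = $11,400,000.

$11,400,000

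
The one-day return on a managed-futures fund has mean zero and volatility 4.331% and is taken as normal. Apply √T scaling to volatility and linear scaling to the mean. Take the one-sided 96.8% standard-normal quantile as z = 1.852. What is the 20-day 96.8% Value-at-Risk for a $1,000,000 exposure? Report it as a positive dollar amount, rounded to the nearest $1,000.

σ_{20d} = 4.331% × √20 = 19.369%.
VaR = 1.852 × 19.369% = 35.871%.
On $1,000,000: 0.35871 × $1,000,000 = $358,710.

$359,000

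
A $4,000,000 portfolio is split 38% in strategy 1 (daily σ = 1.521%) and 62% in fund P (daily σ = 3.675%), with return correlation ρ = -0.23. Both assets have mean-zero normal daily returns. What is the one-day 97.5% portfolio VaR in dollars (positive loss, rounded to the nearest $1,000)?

$174,000

σ_p² = 0.38²·1.521² + 0.62²·3.675² + 2·-0.23·0.38·0.62·1.521·3.675 = 4.9198 (%²).
σ_p = √4.9198 = 2.218%.
At 97.5%, z = 1.960.
VaR = 1.960 × 2.218% = 4.347%; on $4,000,000 that is $173,880.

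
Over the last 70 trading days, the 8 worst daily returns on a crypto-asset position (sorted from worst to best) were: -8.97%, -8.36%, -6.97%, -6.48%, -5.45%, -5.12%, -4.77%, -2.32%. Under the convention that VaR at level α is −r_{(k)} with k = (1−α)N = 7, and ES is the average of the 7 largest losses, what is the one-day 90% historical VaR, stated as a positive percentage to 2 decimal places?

4.77%

k = 7; the 7th lowest return is -4.77%, so VaR = 4.77%.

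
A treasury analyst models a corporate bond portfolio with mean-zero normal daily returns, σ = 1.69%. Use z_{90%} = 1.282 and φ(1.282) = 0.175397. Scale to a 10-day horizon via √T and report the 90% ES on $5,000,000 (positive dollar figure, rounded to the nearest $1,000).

σ_{10d} = 1.69% × √10 = 5.344%.
ES multiplier = φ(z)/(1−α) = 0.175397/0.1 = 1.754.
ES = 5.344% × 1.754 = 9.373%; on $5,000,000: $468,650.

$469,000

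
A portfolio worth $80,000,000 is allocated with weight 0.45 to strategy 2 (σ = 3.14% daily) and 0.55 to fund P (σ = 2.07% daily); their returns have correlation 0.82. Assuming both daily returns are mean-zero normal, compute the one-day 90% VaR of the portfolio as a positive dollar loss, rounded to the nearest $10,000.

σ_p² = 0.45²·3.14² + 0.55²·2.07² + 2·0.82·0.45·0.55·3.14·2.07 = 5.9310 (%²).
σ_p = √5.9310 = 2.435%.
At 90%, z = 1.282.
VaR = 1.282 × 2.435% = 3.122%; on $80,000,000 that is $2,497,600.

$2,500,000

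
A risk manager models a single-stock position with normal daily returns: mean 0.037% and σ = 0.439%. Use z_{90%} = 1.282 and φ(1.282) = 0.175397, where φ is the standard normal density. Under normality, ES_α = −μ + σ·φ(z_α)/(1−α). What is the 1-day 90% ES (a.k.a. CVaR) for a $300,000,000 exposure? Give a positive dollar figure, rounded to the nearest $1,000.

Tail multiplier: φ(z)/(1−α) = 0.175397 / 0.1 = 1.754.
ES = −(0.037%) + 0.439% × 1.754 = 0.733%.
On $300,000,000: 0.00733 × $300,000,000 = $2,199,000.

$2,199,000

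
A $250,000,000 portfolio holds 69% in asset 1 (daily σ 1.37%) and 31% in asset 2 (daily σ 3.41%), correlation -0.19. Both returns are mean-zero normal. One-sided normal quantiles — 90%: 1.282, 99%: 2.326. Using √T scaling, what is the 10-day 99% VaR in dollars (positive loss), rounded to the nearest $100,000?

$23,500,000

σ_p = √(0.69²·1.37² + 0.31²·3.41² + 2·-0.19·0.69·0.31·1.37·3.41) = 1.277%.
σ_{10d} = 1.277% × √10 = 4.038%.
VaR = 2.326 × 4.038% = 9.392%; on $250,000,000 that is $23,480,000.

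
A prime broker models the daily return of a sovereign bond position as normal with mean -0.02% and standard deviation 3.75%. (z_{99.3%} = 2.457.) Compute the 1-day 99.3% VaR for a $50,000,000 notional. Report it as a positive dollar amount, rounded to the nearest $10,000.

$4,620,000

VaR = −μ + z·σ = −(-0.02%) + 2.457 × 3.75% = 9.234%.
On $50,000,000: 0.09234 × $50,000,000 = $4,617,000.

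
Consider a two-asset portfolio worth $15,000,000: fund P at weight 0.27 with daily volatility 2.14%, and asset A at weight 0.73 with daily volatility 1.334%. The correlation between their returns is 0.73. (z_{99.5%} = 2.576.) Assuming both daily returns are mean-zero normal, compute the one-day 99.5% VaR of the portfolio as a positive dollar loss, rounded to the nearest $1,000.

σ_p² = 0.27²·2.14² + 0.73²·1.334² + 2·0.73·0.27·0.73·2.14·1.334 = 2.1037 (%²).
σ_p = √2.1037 = 1.450%.
VaR = 2.576 × 1.450% = 3.735%; on $15,000,000 that is $560,250.

$560,000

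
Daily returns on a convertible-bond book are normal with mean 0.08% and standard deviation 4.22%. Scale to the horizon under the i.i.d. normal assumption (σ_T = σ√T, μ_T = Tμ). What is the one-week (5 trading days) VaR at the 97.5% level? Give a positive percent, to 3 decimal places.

18.095%

At 97.5%, z = 1.960.
σ_{5d} = 4.22% × √5 = 9.436%; μ_{5d} = 5 × 0.08% = 0.400%.
VaR = −(0.400%) + 1.960 × 9.436% = 18.095%.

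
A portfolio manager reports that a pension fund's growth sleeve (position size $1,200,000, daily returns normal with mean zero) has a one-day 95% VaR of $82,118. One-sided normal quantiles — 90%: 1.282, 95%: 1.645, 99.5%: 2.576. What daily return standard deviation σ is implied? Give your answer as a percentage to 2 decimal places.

4.16%

VaR as a fraction: $82,118 / $1,200,000 = 6.843%.
σ = VaR / z = 6.843% / 1.645 = 4.160%.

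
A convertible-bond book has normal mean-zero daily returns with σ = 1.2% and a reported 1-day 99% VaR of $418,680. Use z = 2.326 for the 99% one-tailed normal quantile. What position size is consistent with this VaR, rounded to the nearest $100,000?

$15,000,000

VaR as a fraction of value: z·σ = 2.326 × 1.2% = 2.7912%.
Position = $418,680 / 0.027912 = $15,000,000.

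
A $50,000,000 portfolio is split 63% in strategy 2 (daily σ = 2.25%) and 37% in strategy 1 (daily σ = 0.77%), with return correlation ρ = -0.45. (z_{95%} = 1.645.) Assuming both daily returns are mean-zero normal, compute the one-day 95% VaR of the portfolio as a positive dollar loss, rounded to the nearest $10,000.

$1,080,000

σ_p² = 0.63²·2.25² + 0.37²·0.77² + 2·-0.45·0.63·0.37·2.25·0.77 = 1.7270 (%²).
σ_p = √1.7270 = 1.314%.
VaR = 1.645 × 1.314% = 2.162%; on $50,000,000 that is $1,081,000.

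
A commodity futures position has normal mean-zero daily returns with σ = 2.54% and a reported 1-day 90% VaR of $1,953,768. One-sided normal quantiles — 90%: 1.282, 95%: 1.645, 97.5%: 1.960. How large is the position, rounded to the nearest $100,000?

$60,000,000

VaR as a fraction of value: z·σ = 1.282 × 2.54% = 3.25628%.
Position = $1,953,768 / 0.0325628 = $60,000,000.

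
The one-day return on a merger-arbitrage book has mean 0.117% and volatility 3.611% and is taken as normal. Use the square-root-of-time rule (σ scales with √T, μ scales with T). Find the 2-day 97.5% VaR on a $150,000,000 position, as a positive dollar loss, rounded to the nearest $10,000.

$14,660,000

At 97.5%, z = 1.960.
σ_{2d} = 3.611% × √2 = 5.107%; μ_{2d} = 2 × 0.117% = 0.234%.
VaR = −(0.234%) + 1.960 × 5.107% = 9.776%.
On $150,000,000: 0.09776 × $150,000,000 = $14,664,000.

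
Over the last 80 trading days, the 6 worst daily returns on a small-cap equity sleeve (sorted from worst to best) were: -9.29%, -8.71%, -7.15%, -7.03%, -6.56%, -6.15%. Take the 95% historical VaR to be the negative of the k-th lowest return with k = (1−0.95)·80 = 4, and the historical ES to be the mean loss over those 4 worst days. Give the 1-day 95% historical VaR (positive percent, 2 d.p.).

k = 4; the 4th lowest return is -7.03%, so VaR = 7.03%.

7.03%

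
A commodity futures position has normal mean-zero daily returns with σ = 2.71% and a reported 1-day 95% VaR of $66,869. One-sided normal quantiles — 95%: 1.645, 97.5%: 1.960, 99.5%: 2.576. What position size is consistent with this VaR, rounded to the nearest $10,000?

$1,500,000

VaR as a fraction of value: z·σ = 1.645 × 2.71% = 4.45795%.
Position = $66,869 / 0.0445795 = $1,499,994.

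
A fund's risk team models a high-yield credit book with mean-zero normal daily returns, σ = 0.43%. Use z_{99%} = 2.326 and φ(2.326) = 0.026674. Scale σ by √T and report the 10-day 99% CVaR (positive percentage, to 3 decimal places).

σ_{10d} = 0.43% × √10 = 1.360%.
ES multiplier = φ(z)/(1−α) = 0.026674/0.01 = 2.667.
ES = 1.360% × 2.667 = 3.627%.

3.627%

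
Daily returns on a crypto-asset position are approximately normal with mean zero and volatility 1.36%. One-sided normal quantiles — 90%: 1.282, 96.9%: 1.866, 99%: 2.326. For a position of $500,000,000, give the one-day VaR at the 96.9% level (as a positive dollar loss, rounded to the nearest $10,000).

$12,690,000

VaR = z·σ = 1.866 × 1.36% = 2.538%.
On $500,000,000: 0.02538 × $500,000,000 = $12,690,000.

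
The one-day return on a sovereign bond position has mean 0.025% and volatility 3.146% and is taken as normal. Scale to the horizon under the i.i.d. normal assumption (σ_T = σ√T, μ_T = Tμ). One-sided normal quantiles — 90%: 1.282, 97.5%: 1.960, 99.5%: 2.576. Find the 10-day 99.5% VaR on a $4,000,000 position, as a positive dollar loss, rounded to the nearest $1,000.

$1,015,000

σ_{10d} = 3.146% × √10 = 9.949%; μ_{10d} = 10 × 0.025% = 0.250%.
VaR = −(0.250%) + 2.576 × 9.949% = 25.379%.
On $4,000,000: 0.25379 × $4,000,000 = $1,015,160.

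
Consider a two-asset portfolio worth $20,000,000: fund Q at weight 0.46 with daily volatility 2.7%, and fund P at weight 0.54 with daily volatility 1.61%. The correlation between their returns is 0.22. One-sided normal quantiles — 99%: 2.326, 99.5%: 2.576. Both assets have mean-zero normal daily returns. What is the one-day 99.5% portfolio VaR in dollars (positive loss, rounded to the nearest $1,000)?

$858,000

σ_p² = 0.46²·2.7² + 0.54²·1.61² + 2·0.22·0.46·0.54·2.7·1.61 = 2.7735 (%²).
σ_p = √2.7735 = 1.665%.
VaR = 2.576 × 1.665% = 4.289%; on $20,000,000 that is $857,800.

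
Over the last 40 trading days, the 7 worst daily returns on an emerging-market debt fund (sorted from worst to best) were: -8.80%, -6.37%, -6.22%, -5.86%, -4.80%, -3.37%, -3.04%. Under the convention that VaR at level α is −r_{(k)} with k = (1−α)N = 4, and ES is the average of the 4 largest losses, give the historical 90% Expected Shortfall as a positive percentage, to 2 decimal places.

The 4 worst returns sum to -27.25%.
ES = −(-27.25%) / 4 = 6.8125% ≈ 6.81%.

6.81%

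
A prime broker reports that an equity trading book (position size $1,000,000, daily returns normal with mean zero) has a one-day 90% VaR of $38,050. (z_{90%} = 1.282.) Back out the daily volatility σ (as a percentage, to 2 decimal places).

2.97%

VaR as a fraction: $38,050 / $1,000,000 = 3.805%.
σ = VaR / z = 3.805% / 1.282 = 2.968%.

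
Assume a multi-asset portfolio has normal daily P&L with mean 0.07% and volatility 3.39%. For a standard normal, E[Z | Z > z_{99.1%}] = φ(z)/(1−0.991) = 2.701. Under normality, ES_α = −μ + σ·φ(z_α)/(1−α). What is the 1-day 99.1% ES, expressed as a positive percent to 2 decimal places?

9.09%

ES = −(0.07%) + 3.39% × 2.701 = 9.086%.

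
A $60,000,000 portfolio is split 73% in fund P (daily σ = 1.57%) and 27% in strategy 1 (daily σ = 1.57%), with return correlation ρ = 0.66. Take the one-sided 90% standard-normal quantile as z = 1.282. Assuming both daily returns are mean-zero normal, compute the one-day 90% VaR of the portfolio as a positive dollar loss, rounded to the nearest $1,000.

σ_p² = 0.73²·1.57² + 0.27²·1.57² + 2·0.66·0.73·0.27·1.57·1.57 = 2.1345 (%²).
σ_p = √2.1345 = 1.461%.
VaR = 1.282 × 1.461% = 1.873%; on $60,000,000 that is $1,123,800.

$1,124,000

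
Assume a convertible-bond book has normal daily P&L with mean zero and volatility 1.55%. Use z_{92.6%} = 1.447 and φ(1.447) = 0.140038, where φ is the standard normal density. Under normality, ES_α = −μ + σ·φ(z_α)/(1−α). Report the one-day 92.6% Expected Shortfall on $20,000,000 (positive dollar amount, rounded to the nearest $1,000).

Tail multiplier: φ(z)/(1−α) = 0.140038 / 0.074 = 1.892.
ES = 1.55% × 1.892 = 2.933%.
On $20,000,000: 0.02933 × $20,000,000 = $586,600.

$587,000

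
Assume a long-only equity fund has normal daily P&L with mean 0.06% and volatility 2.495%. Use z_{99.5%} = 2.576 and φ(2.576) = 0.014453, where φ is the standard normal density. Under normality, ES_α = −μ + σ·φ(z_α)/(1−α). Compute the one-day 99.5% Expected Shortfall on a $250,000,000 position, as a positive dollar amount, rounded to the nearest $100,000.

Tail multiplier: φ(z)/(1−α) = 0.014453 / 0.005 = 2.891.
ES = −(0.06%) + 2.495% × 2.891 = 7.153%.
On $250,000,000: 0.07153 × $250,000,000 = $17,882,500.

$17,900,000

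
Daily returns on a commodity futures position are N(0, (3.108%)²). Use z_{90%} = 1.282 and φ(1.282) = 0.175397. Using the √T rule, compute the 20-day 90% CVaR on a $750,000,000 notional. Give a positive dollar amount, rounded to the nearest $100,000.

σ_{20d} = 3.108% × √20 = 13.899%.
ES multiplier = φ(z)/(1−α) = 0.175397/0.1 = 1.754.
ES = 13.899% × 1.754 = 24.379%; on $750,000,000: $182,842,500.

$182,800,000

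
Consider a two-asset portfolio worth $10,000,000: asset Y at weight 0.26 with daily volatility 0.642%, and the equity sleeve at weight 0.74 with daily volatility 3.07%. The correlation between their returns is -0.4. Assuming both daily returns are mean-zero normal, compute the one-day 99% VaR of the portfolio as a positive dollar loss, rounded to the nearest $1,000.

σ_p² = 0.26²·0.642² + 0.74²·3.07² + 2·-0.4·0.26·0.74·0.642·3.07 = 4.8856 (%²).
σ_p = √4.8856 = 2.210%.
At 99%, z = 2.326.
VaR = 2.326 × 2.210% = 5.140%; on $10,000,000 that is $514,000.

$514,000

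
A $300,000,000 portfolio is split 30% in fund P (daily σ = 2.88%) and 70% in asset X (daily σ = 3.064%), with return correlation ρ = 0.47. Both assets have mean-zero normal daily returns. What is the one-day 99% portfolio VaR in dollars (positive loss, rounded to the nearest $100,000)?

σ_p² = 0.3²·2.88² + 0.7²·3.064² + 2·0.47·0.3·0.7·2.88·3.064 = 7.0886 (%²).
σ_p = √7.0886 = 2.662%.
At 99%, z = 2.326.
VaR = 2.326 × 2.662% = 6.192%; on $300,000,000 that is $18,576,000.

$18,600,000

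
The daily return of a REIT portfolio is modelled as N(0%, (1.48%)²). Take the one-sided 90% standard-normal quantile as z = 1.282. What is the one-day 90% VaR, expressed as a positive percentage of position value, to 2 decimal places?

1.90%

VaR = z·σ = 1.282 × 1.48% = 1.897%.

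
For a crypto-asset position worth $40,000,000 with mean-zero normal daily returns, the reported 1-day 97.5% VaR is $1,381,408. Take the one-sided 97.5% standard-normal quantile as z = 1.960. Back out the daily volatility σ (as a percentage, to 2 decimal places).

1.76%

VaR as a fraction: $1,381,408 / $40,000,000 = 3.454%.
σ = VaR / z = 3.454% / 1.960 = 1.762%.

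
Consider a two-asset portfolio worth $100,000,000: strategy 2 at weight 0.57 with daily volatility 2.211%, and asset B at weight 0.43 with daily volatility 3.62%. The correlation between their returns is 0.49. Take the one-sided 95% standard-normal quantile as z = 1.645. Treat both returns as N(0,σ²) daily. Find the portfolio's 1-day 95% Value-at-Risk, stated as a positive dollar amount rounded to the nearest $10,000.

σ_p² = 0.57²·2.211² + 0.43²·3.62² + 2·0.49·0.57·0.43·2.211·3.62 = 5.9338 (%²).
σ_p = √5.9338 = 2.436%.
VaR = 1.645 × 2.436% = 4.007%; on $100,000,000 that is $4,007,000.

$4,010,000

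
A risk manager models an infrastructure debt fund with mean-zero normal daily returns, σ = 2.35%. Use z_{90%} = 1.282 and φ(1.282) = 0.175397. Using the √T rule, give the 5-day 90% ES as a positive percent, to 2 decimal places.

σ_{5d} = 2.35% × √5 = 5.255%.
ES multiplier = φ(z)/(1−α) = 0.175397/0.1 = 1.754.
ES = 5.255% × 1.754 = 9.217%.

9.22%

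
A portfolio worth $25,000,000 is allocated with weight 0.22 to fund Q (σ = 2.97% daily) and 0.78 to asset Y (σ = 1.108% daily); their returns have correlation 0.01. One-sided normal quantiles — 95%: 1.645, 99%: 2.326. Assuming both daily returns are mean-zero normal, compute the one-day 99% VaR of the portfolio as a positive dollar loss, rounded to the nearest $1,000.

$633,000

σ_p² = 0.22²·2.97² + 0.78²·1.108² + 2·0.01·0.22·0.78·2.97·1.108 = 1.1851 (%²).
σ_p = √1.1851 = 1.089%.
VaR = 2.326 × 1.089% = 2.533%; on $25,000,000 that is $633,250.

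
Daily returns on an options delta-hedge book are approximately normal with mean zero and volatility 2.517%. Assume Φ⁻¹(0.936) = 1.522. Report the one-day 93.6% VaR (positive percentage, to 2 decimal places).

VaR = z·σ = 1.522 × 2.517% = 3.831%.

3.83%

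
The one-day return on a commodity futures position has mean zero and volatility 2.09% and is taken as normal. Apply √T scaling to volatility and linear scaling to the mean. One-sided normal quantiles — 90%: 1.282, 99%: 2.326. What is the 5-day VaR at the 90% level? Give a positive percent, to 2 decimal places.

5.99%

σ_{5d} = 2.09% × √5 = 4.673%.
VaR = 1.282 × 4.673% = 5.991%.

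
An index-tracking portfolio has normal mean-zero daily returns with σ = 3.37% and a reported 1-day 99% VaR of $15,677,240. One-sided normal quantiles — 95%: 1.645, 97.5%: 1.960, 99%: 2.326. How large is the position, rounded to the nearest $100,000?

VaR as a fraction of value: z·σ = 2.326 × 3.37% = 7.83862%.
Position = $15,677,240 / 0.0783862 = $200,000,000.

$200,000,000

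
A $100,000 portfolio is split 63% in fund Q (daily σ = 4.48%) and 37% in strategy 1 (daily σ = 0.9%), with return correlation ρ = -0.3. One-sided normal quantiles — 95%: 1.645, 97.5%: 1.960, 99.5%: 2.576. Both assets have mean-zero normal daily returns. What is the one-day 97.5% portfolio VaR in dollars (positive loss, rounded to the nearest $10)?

σ_p² = 0.63²·4.48² + 0.37²·0.9² + 2·-0.3·0.63·0.37·4.48·0.9 = 7.5129 (%²).
σ_p = √7.5129 = 2.741%.
VaR = 1.960 × 2.741% = 5.372%; on $100,000 that is $5,372.

$5,370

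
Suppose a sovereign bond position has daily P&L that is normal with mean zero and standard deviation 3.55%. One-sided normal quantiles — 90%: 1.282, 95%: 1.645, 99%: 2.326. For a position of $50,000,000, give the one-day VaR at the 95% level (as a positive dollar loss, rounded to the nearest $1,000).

$2,920,000

VaR = z·σ = 1.645 × 3.55% = 5.840%.
On $50,000,000: 0.05840 × $50,000,000 = $2,920,000.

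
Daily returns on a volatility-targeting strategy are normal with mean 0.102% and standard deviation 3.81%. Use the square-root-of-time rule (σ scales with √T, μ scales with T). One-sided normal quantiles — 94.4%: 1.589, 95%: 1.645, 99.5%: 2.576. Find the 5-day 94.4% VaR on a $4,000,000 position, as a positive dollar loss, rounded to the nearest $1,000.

$521,000

σ_{5d} = 3.81% × √5 = 8.519%; μ_{5d} = 5 × 0.102% = 0.510%.
VaR = −(0.510%) + 1.589 × 8.519% = 13.027%.
On $4,000,000: 0.13027 × $4,000,000 = $521,080.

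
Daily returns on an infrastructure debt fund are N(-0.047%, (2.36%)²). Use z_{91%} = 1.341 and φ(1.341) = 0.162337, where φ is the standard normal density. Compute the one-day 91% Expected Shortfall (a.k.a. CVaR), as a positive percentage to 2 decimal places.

Tail multiplier: φ(z)/(1−α) = 0.162337 / 0.09 = 1.804.
ES = −(-0.047%) + 2.36% × 1.804 = 4.304%.

4.30%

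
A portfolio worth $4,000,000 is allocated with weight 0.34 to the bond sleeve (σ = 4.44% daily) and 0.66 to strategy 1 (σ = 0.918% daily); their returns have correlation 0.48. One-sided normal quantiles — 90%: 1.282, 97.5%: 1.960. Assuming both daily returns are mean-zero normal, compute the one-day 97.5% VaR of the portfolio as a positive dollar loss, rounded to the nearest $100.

σ_p² = 0.34²·4.44² + 0.66²·0.918² + 2·0.48·0.34·0.66·4.44·0.918 = 3.5240 (%²).
σ_p = √3.5240 = 1.877%.
VaR = 1.960 × 1.877% = 3.679%; on $4,000,000 that is $147,160.

$147,200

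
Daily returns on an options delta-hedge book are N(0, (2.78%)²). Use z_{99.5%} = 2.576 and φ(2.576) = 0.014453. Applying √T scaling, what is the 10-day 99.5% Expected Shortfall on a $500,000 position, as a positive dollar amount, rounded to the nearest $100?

$127,100

σ_{10d} = 2.78% × √10 = 8.791%.
ES multiplier = φ(z)/(1−α) = 0.014453/0.005 = 2.891.
ES = 8.791% × 2.891 = 25.415%; on $500,000: $127,075.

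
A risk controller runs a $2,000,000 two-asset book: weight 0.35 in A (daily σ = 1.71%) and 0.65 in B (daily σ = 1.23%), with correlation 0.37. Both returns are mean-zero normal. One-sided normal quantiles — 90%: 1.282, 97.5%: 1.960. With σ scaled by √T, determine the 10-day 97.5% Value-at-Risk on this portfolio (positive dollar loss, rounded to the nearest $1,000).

$144,000

σ_p = √(0.35²·1.71² + 0.65²·1.23² + 2·0.37·0.35·0.65·1.71·1.23) = 1.163%.
σ_{10d} = 1.163% × √10 = 3.678%.
VaR = 1.960 × 3.678% = 7.209%; on $2,000,000 that is $144,180.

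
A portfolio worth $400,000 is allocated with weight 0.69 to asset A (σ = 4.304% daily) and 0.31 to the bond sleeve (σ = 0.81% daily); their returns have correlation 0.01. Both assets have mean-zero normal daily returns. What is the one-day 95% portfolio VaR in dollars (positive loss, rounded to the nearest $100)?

σ_p² = 0.69²·4.304² + 0.31²·0.81² + 2·0.01·0.69·0.31·4.304·0.81 = 8.8974 (%²).
σ_p = √8.8974 = 2.983%.
At 95%, z = 1.645.
VaR = 1.645 × 2.983% = 4.907%; on $400,000 that is $19,628.

$19,600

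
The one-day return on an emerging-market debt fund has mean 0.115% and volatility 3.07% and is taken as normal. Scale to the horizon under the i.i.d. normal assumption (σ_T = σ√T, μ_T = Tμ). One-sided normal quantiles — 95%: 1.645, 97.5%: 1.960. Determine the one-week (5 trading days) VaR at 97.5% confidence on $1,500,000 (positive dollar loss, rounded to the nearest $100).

$193,200

σ_{5d} = 3.07% × √5 = 6.865%; μ_{5d} = 5 × 0.115% = 0.575%.
VaR = −(0.575%) + 1.960 × 6.865% = 12.880%.
On $1,500,000: 0.12880 × $1,500,000 = $193,200.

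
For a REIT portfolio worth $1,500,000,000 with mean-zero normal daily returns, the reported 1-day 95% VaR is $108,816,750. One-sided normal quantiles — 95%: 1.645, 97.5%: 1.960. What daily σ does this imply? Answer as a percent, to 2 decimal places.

4.41%

VaR as a fraction: $108,816,750 / $1,500,000,000 = 7.254%.
σ = VaR / z = 7.254% / 1.645 = 4.410%.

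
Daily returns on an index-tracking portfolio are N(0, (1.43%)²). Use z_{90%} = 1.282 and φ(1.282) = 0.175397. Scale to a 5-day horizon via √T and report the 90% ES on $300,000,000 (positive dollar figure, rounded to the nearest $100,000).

$16,800,000

σ_{5d} = 1.43% × √5 = 3.198%.
ES multiplier = φ(z)/(1−α) = 0.175397/0.1 = 1.754.
ES = 3.198% × 1.754 = 5.609%; on $300,000,000: $16,827,000.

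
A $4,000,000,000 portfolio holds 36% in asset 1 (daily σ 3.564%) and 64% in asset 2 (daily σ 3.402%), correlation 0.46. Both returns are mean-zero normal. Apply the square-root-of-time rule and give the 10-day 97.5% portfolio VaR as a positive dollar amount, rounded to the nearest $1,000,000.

$742,000,000

σ_p = √(0.36²·3.564² + 0.64²·3.402² + 2·0.46·0.36·0.64·3.564·3.402) = 2.993%.
σ_{10d} = 2.993% × √10 = 9.465%.
z(97.5%) = 1.960.
VaR = 1.960 × 9.465% = 18.551%; on $4,000,000,000 that is $742,040,000.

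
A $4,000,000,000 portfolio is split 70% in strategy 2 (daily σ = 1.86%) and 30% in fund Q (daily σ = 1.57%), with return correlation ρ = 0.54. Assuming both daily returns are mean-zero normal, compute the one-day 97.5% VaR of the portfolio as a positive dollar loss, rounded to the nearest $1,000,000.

$126,000,000

σ_p² = 0.7²·1.86² + 0.3²·1.57² + 2·0.54·0.7·0.3·1.86·1.57 = 2.5793 (%²).
σ_p = √2.5793 = 1.606%.
At 97.5%, z = 1.960.
VaR = 1.960 × 1.606% = 3.148%; on $4,000,000,000 that is $125,920,000.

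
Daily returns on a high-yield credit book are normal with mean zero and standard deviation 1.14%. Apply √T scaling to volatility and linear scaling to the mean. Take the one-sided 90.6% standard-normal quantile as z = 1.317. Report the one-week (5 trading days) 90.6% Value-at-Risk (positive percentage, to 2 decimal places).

σ_{5d} = 1.14% × √5 = 2.549%.
VaR = 1.317 × 2.549% = 3.357%.

3.36%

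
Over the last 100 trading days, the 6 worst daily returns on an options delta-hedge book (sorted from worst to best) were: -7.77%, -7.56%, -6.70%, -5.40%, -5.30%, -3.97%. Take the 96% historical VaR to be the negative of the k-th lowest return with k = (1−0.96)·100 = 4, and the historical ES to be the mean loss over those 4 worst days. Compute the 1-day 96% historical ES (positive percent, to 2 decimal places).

6.86%

The 4 worst returns sum to -27.43%.
ES = −(-27.43%) / 4 = 6.8575% ≈ 6.86%.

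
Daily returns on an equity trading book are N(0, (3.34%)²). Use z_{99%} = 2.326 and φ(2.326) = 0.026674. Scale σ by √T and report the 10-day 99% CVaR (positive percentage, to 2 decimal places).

28.17%

σ_{10d} = 3.34% × √10 = 10.562%.
ES multiplier = φ(z)/(1−α) = 0.026674/0.01 = 2.667.
ES = 10.562% × 2.667 = 28.169%.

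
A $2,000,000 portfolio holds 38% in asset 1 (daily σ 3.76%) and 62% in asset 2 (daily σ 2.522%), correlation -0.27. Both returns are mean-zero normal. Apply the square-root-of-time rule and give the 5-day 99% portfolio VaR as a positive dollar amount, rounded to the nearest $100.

$188,400

σ_p = √(0.38²·3.76² + 0.62²·2.522² + 2·-0.27·0.38·0.62·3.76·2.522) = 1.811%.
σ_{5d} = 1.811% × √5 = 4.050%.
z(99%) = 2.326.
VaR = 2.326 × 4.050% = 9.420%; on $2,000,000 that is $188,400.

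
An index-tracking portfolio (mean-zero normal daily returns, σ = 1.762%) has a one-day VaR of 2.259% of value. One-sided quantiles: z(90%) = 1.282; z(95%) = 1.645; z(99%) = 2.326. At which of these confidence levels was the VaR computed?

90%

Implied z = VaR/σ = 2.259 / 1.762 = 1.282.
This matches z(90%) = 1.282.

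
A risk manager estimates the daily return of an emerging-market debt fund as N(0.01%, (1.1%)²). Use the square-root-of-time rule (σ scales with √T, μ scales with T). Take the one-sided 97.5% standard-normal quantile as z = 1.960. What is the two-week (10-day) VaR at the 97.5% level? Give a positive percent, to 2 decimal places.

6.72%

σ_{10d} = 1.1% × √10 = 3.479%; μ_{10d} = 10 × 0.01% = 0.100%.
VaR = −(0.100%) + 1.960 × 3.479% = 6.719%.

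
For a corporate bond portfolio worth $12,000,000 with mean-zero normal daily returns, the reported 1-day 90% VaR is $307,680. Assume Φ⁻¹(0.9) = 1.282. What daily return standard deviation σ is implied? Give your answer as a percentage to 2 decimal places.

2.00%

VaR as a fraction: $307,680 / $12,000,000 = 2.564%.
σ = VaR / z = 2.564% / 1.282 = 2.000%.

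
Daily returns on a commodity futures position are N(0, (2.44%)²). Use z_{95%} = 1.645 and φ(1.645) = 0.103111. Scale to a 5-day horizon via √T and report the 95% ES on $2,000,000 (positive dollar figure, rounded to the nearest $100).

$225,000

σ_{5d} = 2.44% × √5 = 5.456%.
ES multiplier = φ(z)/(1−α) = 0.103111/0.05 = 2.062.
ES = 5.456% × 2.062 = 11.250%; on $2,000,000: $225,000.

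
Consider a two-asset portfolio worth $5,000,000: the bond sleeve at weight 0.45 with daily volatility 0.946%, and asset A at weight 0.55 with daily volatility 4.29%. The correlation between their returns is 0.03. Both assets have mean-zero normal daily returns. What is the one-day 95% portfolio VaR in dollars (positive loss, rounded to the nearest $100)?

σ_p² = 0.45²·0.946² + 0.55²·4.29² + 2·0.03·0.45·0.55·0.946·4.29 = 5.8087 (%²).
σ_p = √5.8087 = 2.410%.
At 95%, z = 1.645.
VaR = 1.645 × 2.410% = 3.964%; on $5,000,000 that is $198,200.

$198,200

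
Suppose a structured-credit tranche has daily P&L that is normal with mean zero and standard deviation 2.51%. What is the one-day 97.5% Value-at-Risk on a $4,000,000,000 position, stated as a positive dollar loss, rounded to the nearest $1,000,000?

At 97.5% one-sided, z = 1.960.
VaR = z·σ = 1.960 × 2.51% = 4.920%.
On $4,000,000,000: 0.04920 × $4,000,000,000 = $196,800,000.

$197,000,000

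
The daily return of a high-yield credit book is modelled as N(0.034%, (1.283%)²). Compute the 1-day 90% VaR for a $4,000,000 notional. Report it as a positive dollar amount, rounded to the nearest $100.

At 90% one-sided, z = 1.282.
VaR = −μ + z·σ = −(0.034%) + 1.282 × 1.283% = 1.611%.
On $4,000,000: 0.01611 × $4,000,000 = $64,440.

$64,400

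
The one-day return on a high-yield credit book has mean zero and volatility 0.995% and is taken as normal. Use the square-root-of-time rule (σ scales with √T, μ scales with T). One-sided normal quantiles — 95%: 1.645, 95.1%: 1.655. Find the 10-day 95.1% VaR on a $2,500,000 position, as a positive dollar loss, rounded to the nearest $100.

$130,200

σ_{10d} = 0.995% × √10 = 3.146%.
VaR = 1.655 × 3.146% = 5.207%.
On $2,500,000: 0.05207 × $2,500,000 = $130,175.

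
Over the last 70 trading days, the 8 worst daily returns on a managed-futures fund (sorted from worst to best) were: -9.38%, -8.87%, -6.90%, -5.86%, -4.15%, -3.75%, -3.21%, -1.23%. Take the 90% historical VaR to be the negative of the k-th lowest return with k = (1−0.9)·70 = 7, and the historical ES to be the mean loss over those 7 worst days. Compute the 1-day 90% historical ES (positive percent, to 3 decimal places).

The 7 worst returns sum to -42.12%.
ES = −(-42.12%) / 7 = 6.0171…% ≈ 6.017%.

6.017%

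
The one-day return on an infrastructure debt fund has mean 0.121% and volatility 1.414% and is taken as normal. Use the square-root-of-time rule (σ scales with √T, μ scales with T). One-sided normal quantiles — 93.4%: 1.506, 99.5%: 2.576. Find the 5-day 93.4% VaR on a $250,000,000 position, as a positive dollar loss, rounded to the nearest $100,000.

σ_{5d} = 1.414% × √5 = 3.162%; μ_{5d} = 5 × 0.121% = 0.605%.
VaR = −(0.605%) + 1.506 × 3.162% = 4.157%.
On $250,000,000: 0.04157 × $250,000,000 = $10,392,500.

$10,400,000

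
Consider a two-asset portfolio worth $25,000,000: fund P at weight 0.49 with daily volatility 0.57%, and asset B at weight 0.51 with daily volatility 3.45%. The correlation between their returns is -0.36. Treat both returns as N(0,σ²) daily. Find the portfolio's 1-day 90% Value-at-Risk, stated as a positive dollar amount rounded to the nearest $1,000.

σ_p² = 0.49²·0.57² + 0.51²·3.45² + 2·-0.36·0.49·0.51·0.57·3.45 = 2.8200 (%²).
σ_p = √2.8200 = 1.679%.
At 90%, z = 1.282.
VaR = 1.282 × 1.679% = 2.152%; on $25,000,000 that is $538,000.

$538,000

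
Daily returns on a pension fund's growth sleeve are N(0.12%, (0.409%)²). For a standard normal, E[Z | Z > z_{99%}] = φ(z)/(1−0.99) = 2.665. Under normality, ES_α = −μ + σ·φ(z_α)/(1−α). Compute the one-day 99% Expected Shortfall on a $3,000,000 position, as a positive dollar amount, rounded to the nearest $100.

$29,100

ES = −(0.12%) + 0.409% × 2.665 = 0.970%.
On $3,000,000: 0.00970 × $3,000,000 = $29,100.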